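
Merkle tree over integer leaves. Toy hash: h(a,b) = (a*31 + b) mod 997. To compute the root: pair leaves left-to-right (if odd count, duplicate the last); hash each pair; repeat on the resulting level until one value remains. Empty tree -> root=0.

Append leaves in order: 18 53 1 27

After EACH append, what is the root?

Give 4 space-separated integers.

Answer: 18 611 30 56

Derivation:
After append 18 (leaves=[18]):
  L0: [18]
  root=18
After append 53 (leaves=[18, 53]):
  L0: [18, 53]
  L1: h(18,53)=(18*31+53)%997=611 -> [611]
  root=611
After append 1 (leaves=[18, 53, 1]):
  L0: [18, 53, 1]
  L1: h(18,53)=(18*31+53)%997=611 h(1,1)=(1*31+1)%997=32 -> [611, 32]
  L2: h(611,32)=(611*31+32)%997=30 -> [30]
  root=30
After append 27 (leaves=[18, 53, 1, 27]):
  L0: [18, 53, 1, 27]
  L1: h(18,53)=(18*31+53)%997=611 h(1,27)=(1*31+27)%997=58 -> [611, 58]
  L2: h(611,58)=(611*31+58)%997=56 -> [56]
  root=56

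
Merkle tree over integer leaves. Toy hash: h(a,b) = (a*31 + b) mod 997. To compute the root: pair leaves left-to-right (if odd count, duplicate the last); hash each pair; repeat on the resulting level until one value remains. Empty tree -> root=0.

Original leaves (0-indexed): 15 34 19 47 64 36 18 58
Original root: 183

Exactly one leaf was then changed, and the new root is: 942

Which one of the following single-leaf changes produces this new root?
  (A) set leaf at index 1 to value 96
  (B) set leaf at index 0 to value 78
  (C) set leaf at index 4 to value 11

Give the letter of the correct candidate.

Answer: A

Derivation:
Original leaves: [15, 34, 19, 47, 64, 36, 18, 58]
Target new root: 942
Try each candidate change and compute the resulting root:
Candidate A: set leaf[1] = 96 -> leaves = [15, 96, 19, 47, 64, 36, 18, 58]
  L0: [15, 96, 19, 47, 64, 36, 18, 58]
  L1: h(15,96)=(15*31+96)%997=561 h(19,47)=(19*31+47)%997=636 h(64,36)=(64*31+36)%997=26 h(18,58)=(18*31+58)%997=616 -> [561, 636, 26, 616]
  L2: h(561,636)=(561*31+636)%997=81 h(26,616)=(26*31+616)%997=425 -> [81, 425]
  L3: h(81,425)=(81*31+425)%997=942 -> [942]
  root = 942 == target 942  ** MATCH **
Candidate B: set leaf[0] = 78 -> leaves = [78, 34, 19, 47, 64, 36, 18, 58]
  L0: [78, 34, 19, 47, 64, 36, 18, 58]
  L1: h(78,34)=(78*31+34)%997=458 h(19,47)=(19*31+47)%997=636 h(64,36)=(64*31+36)%997=26 h(18,58)=(18*31+58)%997=616 -> [458, 636, 26, 616]
  L2: h(458,636)=(458*31+636)%997=876 h(26,616)=(26*31+616)%997=425 -> [876, 425]
  L3: h(876,425)=(876*31+425)%997=662 -> [662]
  root = 662 != target 942
Candidate C: set leaf[4] = 11 -> leaves = [15, 34, 19, 47, 11, 36, 18, 58]
  L0: [15, 34, 19, 47, 11, 36, 18, 58]
  L1: h(15,34)=(15*31+34)%997=499 h(19,47)=(19*31+47)%997=636 h(11,36)=(11*31+36)%997=377 h(18,58)=(18*31+58)%997=616 -> [499, 636, 377, 616]
  L2: h(499,636)=(499*31+636)%997=153 h(377,616)=(377*31+616)%997=339 -> [153, 339]
  L3: h(153,339)=(153*31+339)%997=97 -> [97]
  root = 97 != target 942
Candidate A produces the target root.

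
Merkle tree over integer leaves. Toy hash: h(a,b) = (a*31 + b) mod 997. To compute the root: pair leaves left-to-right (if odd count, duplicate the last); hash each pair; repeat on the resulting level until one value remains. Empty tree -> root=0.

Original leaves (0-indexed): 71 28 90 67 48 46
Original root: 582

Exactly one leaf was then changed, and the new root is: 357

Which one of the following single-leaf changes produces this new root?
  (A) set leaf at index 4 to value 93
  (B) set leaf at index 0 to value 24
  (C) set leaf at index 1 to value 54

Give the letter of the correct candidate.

Answer: A

Derivation:
Original leaves: [71, 28, 90, 67, 48, 46]
Target new root: 357
Try each candidate change and compute the resulting root:
Candidate A: set leaf[4] = 93 -> leaves = [71, 28, 90, 67, 93, 46]
  L0: [71, 28, 90, 67, 93, 46]
  L1: h(71,28)=(71*31+28)%997=235 h(90,67)=(90*31+67)%997=863 h(93,46)=(93*31+46)%997=935 -> [235, 863, 935]
  L2: h(235,863)=(235*31+863)%997=172 h(935,935)=(935*31+935)%997=10 -> [172, 10]
  L3: h(172,10)=(172*31+10)%997=357 -> [357]
  root = 357 == target 357  ** MATCH **
Candidate B: set leaf[0] = 24 -> leaves = [24, 28, 90, 67, 48, 46]
  L0: [24, 28, 90, 67, 48, 46]
  L1: h(24,28)=(24*31+28)%997=772 h(90,67)=(90*31+67)%997=863 h(48,46)=(48*31+46)%997=537 -> [772, 863, 537]
  L2: h(772,863)=(772*31+863)%997=867 h(537,537)=(537*31+537)%997=235 -> [867, 235]
  L3: h(867,235)=(867*31+235)%997=193 -> [193]
  root = 193 != target 357
Candidate C: set leaf[1] = 54 -> leaves = [71, 54, 90, 67, 48, 46]
  L0: [71, 54, 90, 67, 48, 46]
  L1: h(71,54)=(71*31+54)%997=261 h(90,67)=(90*31+67)%997=863 h(48,46)=(48*31+46)%997=537 -> [261, 863, 537]
  L2: h(261,863)=(261*31+863)%997=978 h(537,537)=(537*31+537)%997=235 -> [978, 235]
  L3: h(978,235)=(978*31+235)%997=643 -> [643]
  root = 643 != target 357
Candidate A produces the target root.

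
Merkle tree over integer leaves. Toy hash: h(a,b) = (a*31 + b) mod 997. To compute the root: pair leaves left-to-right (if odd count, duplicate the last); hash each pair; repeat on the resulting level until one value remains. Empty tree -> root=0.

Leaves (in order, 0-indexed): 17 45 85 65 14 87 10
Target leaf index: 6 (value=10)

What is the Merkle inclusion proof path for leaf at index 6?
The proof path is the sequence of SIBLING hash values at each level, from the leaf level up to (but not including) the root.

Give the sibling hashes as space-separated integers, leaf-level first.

Answer: 10 521 492

Derivation:
L0 (leaves): [17, 45, 85, 65, 14, 87, 10], target index=6
L1: h(17,45)=(17*31+45)%997=572 [pair 0] h(85,65)=(85*31+65)%997=706 [pair 1] h(14,87)=(14*31+87)%997=521 [pair 2] h(10,10)=(10*31+10)%997=320 [pair 3] -> [572, 706, 521, 320]
  Sibling for proof at L0: 10
L2: h(572,706)=(572*31+706)%997=492 [pair 0] h(521,320)=(521*31+320)%997=519 [pair 1] -> [492, 519]
  Sibling for proof at L1: 521
L3: h(492,519)=(492*31+519)%997=816 [pair 0] -> [816]
  Sibling for proof at L2: 492
Root: 816
Proof path (sibling hashes from leaf to root): [10, 521, 492]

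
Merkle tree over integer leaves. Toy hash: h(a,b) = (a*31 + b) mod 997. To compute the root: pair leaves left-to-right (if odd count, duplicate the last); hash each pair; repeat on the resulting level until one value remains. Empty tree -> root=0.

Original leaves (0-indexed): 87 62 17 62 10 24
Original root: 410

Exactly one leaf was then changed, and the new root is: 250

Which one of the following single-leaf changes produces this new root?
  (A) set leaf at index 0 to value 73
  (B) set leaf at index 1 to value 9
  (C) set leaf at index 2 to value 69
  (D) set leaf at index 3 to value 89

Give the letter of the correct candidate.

Original leaves: [87, 62, 17, 62, 10, 24]
Target new root: 250
Try each candidate change and compute the resulting root:
Candidate A: set leaf[0] = 73 -> leaves = [73, 62, 17, 62, 10, 24]
  L0: [73, 62, 17, 62, 10, 24]
  L1: h(73,62)=(73*31+62)%997=331 h(17,62)=(17*31+62)%997=589 h(10,24)=(10*31+24)%997=334 -> [331, 589, 334]
  L2: h(331,589)=(331*31+589)%997=880 h(334,334)=(334*31+334)%997=718 -> [880, 718]
  L3: h(880,718)=(880*31+718)%997=82 -> [82]
  root = 82 != target 250
Candidate B: set leaf[1] = 9 -> leaves = [87, 9, 17, 62, 10, 24]
  L0: [87, 9, 17, 62, 10, 24]
  L1: h(87,9)=(87*31+9)%997=712 h(17,62)=(17*31+62)%997=589 h(10,24)=(10*31+24)%997=334 -> [712, 589, 334]
  L2: h(712,589)=(712*31+589)%997=727 h(334,334)=(334*31+334)%997=718 -> [727, 718]
  L3: h(727,718)=(727*31+718)%997=324 -> [324]
  root = 324 != target 250
Candidate C: set leaf[2] = 69 -> leaves = [87, 62, 69, 62, 10, 24]
  L0: [87, 62, 69, 62, 10, 24]
  L1: h(87,62)=(87*31+62)%997=765 h(69,62)=(69*31+62)%997=207 h(10,24)=(10*31+24)%997=334 -> [765, 207, 334]
  L2: h(765,207)=(765*31+207)%997=991 h(334,334)=(334*31+334)%997=718 -> [991, 718]
  L3: h(991,718)=(991*31+718)%997=532 -> [532]
  root = 532 != target 250
Candidate D: set leaf[3] = 89 -> leaves = [87, 62, 17, 89, 10, 24]
  L0: [87, 62, 17, 89, 10, 24]
  L1: h(87,62)=(87*31+62)%997=765 h(17,89)=(17*31+89)%997=616 h(10,24)=(10*31+24)%997=334 -> [765, 616, 334]
  L2: h(765,616)=(765*31+616)%997=403 h(334,334)=(334*31+334)%997=718 -> [403, 718]
  L3: h(403,718)=(403*31+718)%997=250 -> [250]
  root = 250 == target 250  ** MATCH **
Candidate D produces the target root.

Answer: D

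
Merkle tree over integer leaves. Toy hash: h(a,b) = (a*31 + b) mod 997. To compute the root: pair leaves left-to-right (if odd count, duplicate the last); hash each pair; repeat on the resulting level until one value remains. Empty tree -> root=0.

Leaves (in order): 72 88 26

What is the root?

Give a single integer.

L0: [72, 88, 26]
L1: h(72,88)=(72*31+88)%997=326 h(26,26)=(26*31+26)%997=832 -> [326, 832]
L2: h(326,832)=(326*31+832)%997=968 -> [968]

Answer: 968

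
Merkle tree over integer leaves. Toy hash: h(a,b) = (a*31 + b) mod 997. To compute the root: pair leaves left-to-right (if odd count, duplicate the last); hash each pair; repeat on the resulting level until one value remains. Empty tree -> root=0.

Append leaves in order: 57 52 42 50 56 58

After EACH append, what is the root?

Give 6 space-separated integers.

After append 57 (leaves=[57]):
  L0: [57]
  root=57
After append 52 (leaves=[57, 52]):
  L0: [57, 52]
  L1: h(57,52)=(57*31+52)%997=822 -> [822]
  root=822
After append 42 (leaves=[57, 52, 42]):
  L0: [57, 52, 42]
  L1: h(57,52)=(57*31+52)%997=822 h(42,42)=(42*31+42)%997=347 -> [822, 347]
  L2: h(822,347)=(822*31+347)%997=904 -> [904]
  root=904
After append 50 (leaves=[57, 52, 42, 50]):
  L0: [57, 52, 42, 50]
  L1: h(57,52)=(57*31+52)%997=822 h(42,50)=(42*31+50)%997=355 -> [822, 355]
  L2: h(822,355)=(822*31+355)%997=912 -> [912]
  root=912
After append 56 (leaves=[57, 52, 42, 50, 56]):
  L0: [57, 52, 42, 50, 56]
  L1: h(57,52)=(57*31+52)%997=822 h(42,50)=(42*31+50)%997=355 h(56,56)=(56*31+56)%997=795 -> [822, 355, 795]
  L2: h(822,355)=(822*31+355)%997=912 h(795,795)=(795*31+795)%997=515 -> [912, 515]
  L3: h(912,515)=(912*31+515)%997=871 -> [871]
  root=871
After append 58 (leaves=[57, 52, 42, 50, 56, 58]):
  L0: [57, 52, 42, 50, 56, 58]
  L1: h(57,52)=(57*31+52)%997=822 h(42,50)=(42*31+50)%997=355 h(56,58)=(56*31+58)%997=797 -> [822, 355, 797]
  L2: h(822,355)=(822*31+355)%997=912 h(797,797)=(797*31+797)%997=579 -> [912, 579]
  L3: h(912,579)=(912*31+579)%997=935 -> [935]
  root=935

Answer: 57 822 904 912 871 935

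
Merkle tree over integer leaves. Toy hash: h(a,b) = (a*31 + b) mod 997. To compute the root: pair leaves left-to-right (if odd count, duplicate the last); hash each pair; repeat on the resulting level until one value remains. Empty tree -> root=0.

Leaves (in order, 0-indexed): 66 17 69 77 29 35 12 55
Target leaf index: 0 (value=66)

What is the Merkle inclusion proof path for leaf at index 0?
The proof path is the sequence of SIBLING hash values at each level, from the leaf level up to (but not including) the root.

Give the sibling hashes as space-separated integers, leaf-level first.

Answer: 17 222 468

Derivation:
L0 (leaves): [66, 17, 69, 77, 29, 35, 12, 55], target index=0
L1: h(66,17)=(66*31+17)%997=69 [pair 0] h(69,77)=(69*31+77)%997=222 [pair 1] h(29,35)=(29*31+35)%997=934 [pair 2] h(12,55)=(12*31+55)%997=427 [pair 3] -> [69, 222, 934, 427]
  Sibling for proof at L0: 17
L2: h(69,222)=(69*31+222)%997=367 [pair 0] h(934,427)=(934*31+427)%997=468 [pair 1] -> [367, 468]
  Sibling for proof at L1: 222
L3: h(367,468)=(367*31+468)%997=878 [pair 0] -> [878]
  Sibling for proof at L2: 468
Root: 878
Proof path (sibling hashes from leaf to root): [17, 222, 468]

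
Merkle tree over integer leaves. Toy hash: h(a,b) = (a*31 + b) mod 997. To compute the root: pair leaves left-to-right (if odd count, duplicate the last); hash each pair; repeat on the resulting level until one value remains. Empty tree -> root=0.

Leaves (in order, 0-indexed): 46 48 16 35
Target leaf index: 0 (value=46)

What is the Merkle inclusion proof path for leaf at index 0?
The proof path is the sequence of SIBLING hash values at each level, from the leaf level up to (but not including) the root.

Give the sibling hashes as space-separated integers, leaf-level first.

L0 (leaves): [46, 48, 16, 35], target index=0
L1: h(46,48)=(46*31+48)%997=477 [pair 0] h(16,35)=(16*31+35)%997=531 [pair 1] -> [477, 531]
  Sibling for proof at L0: 48
L2: h(477,531)=(477*31+531)%997=363 [pair 0] -> [363]
  Sibling for proof at L1: 531
Root: 363
Proof path (sibling hashes from leaf to root): [48, 531]

Answer: 48 531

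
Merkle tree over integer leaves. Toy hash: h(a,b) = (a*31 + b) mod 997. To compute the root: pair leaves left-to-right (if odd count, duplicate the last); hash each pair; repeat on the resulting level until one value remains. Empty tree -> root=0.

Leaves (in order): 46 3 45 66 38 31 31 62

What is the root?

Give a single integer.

L0: [46, 3, 45, 66, 38, 31, 31, 62]
L1: h(46,3)=(46*31+3)%997=432 h(45,66)=(45*31+66)%997=464 h(38,31)=(38*31+31)%997=212 h(31,62)=(31*31+62)%997=26 -> [432, 464, 212, 26]
L2: h(432,464)=(432*31+464)%997=895 h(212,26)=(212*31+26)%997=616 -> [895, 616]
L3: h(895,616)=(895*31+616)%997=445 -> [445]

Answer: 445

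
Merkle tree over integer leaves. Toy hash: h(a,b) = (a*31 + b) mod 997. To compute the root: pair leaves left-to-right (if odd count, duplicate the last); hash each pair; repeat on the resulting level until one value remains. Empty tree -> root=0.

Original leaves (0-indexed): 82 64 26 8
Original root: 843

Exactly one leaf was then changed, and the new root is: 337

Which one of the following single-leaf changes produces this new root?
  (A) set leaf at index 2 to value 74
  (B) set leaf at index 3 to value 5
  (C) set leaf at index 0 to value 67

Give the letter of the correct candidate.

Answer: A

Derivation:
Original leaves: [82, 64, 26, 8]
Target new root: 337
Try each candidate change and compute the resulting root:
Candidate A: set leaf[2] = 74 -> leaves = [82, 64, 74, 8]
  L0: [82, 64, 74, 8]
  L1: h(82,64)=(82*31+64)%997=612 h(74,8)=(74*31+8)%997=308 -> [612, 308]
  L2: h(612,308)=(612*31+308)%997=337 -> [337]
  root = 337 == target 337  ** MATCH **
Candidate B: set leaf[3] = 5 -> leaves = [82, 64, 26, 5]
  L0: [82, 64, 26, 5]
  L1: h(82,64)=(82*31+64)%997=612 h(26,5)=(26*31+5)%997=811 -> [612, 811]
  L2: h(612,811)=(612*31+811)%997=840 -> [840]
  root = 840 != target 337
Candidate C: set leaf[0] = 67 -> leaves = [67, 64, 26, 8]
  L0: [67, 64, 26, 8]
  L1: h(67,64)=(67*31+64)%997=147 h(26,8)=(26*31+8)%997=814 -> [147, 814]
  L2: h(147,814)=(147*31+814)%997=386 -> [386]
  root = 386 != target 337
Candidate A produces the target root.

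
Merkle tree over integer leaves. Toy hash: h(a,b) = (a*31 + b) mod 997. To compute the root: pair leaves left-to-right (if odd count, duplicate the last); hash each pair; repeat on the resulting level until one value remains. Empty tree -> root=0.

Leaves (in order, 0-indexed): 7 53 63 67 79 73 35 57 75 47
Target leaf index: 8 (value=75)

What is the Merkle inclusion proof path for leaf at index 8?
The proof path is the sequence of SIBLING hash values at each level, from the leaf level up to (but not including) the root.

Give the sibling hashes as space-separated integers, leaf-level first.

L0 (leaves): [7, 53, 63, 67, 79, 73, 35, 57, 75, 47], target index=8
L1: h(7,53)=(7*31+53)%997=270 [pair 0] h(63,67)=(63*31+67)%997=26 [pair 1] h(79,73)=(79*31+73)%997=528 [pair 2] h(35,57)=(35*31+57)%997=145 [pair 3] h(75,47)=(75*31+47)%997=378 [pair 4] -> [270, 26, 528, 145, 378]
  Sibling for proof at L0: 47
L2: h(270,26)=(270*31+26)%997=420 [pair 0] h(528,145)=(528*31+145)%997=561 [pair 1] h(378,378)=(378*31+378)%997=132 [pair 2] -> [420, 561, 132]
  Sibling for proof at L1: 378
L3: h(420,561)=(420*31+561)%997=620 [pair 0] h(132,132)=(132*31+132)%997=236 [pair 1] -> [620, 236]
  Sibling for proof at L2: 132
L4: h(620,236)=(620*31+236)%997=513 [pair 0] -> [513]
  Sibling for proof at L3: 620
Root: 513
Proof path (sibling hashes from leaf to root): [47, 378, 132, 620]

Answer: 47 378 132 620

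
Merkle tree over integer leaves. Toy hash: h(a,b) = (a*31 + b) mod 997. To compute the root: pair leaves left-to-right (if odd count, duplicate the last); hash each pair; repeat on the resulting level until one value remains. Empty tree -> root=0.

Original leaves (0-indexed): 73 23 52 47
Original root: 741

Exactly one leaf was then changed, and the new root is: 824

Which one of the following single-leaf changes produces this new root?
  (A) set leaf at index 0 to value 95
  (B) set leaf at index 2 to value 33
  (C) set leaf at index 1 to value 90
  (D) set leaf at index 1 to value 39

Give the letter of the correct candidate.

Original leaves: [73, 23, 52, 47]
Target new root: 824
Try each candidate change and compute the resulting root:
Candidate A: set leaf[0] = 95 -> leaves = [95, 23, 52, 47]
  L0: [95, 23, 52, 47]
  L1: h(95,23)=(95*31+23)%997=974 h(52,47)=(52*31+47)%997=662 -> [974, 662]
  L2: h(974,662)=(974*31+662)%997=946 -> [946]
  root = 946 != target 824
Candidate B: set leaf[2] = 33 -> leaves = [73, 23, 33, 47]
  L0: [73, 23, 33, 47]
  L1: h(73,23)=(73*31+23)%997=292 h(33,47)=(33*31+47)%997=73 -> [292, 73]
  L2: h(292,73)=(292*31+73)%997=152 -> [152]
  root = 152 != target 824
Candidate C: set leaf[1] = 90 -> leaves = [73, 90, 52, 47]
  L0: [73, 90, 52, 47]
  L1: h(73,90)=(73*31+90)%997=359 h(52,47)=(52*31+47)%997=662 -> [359, 662]
  L2: h(359,662)=(359*31+662)%997=824 -> [824]
  root = 824 == target 824  ** MATCH **
Candidate D: set leaf[1] = 39 -> leaves = [73, 39, 52, 47]
  L0: [73, 39, 52, 47]
  L1: h(73,39)=(73*31+39)%997=308 h(52,47)=(52*31+47)%997=662 -> [308, 662]
  L2: h(308,662)=(308*31+662)%997=240 -> [240]
  root = 240 != target 824
Candidate C produces the target root.

Answer: C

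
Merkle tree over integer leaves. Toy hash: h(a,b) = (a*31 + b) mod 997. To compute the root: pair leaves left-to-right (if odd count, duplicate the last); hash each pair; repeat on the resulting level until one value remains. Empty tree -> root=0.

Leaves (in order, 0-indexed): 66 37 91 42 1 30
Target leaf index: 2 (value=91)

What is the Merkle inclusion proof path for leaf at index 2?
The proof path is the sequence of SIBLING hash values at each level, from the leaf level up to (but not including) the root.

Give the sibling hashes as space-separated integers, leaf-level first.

Answer: 42 89 955

Derivation:
L0 (leaves): [66, 37, 91, 42, 1, 30], target index=2
L1: h(66,37)=(66*31+37)%997=89 [pair 0] h(91,42)=(91*31+42)%997=869 [pair 1] h(1,30)=(1*31+30)%997=61 [pair 2] -> [89, 869, 61]
  Sibling for proof at L0: 42
L2: h(89,869)=(89*31+869)%997=637 [pair 0] h(61,61)=(61*31+61)%997=955 [pair 1] -> [637, 955]
  Sibling for proof at L1: 89
L3: h(637,955)=(637*31+955)%997=762 [pair 0] -> [762]
  Sibling for proof at L2: 955
Root: 762
Proof path (sibling hashes from leaf to root): [42, 89, 955]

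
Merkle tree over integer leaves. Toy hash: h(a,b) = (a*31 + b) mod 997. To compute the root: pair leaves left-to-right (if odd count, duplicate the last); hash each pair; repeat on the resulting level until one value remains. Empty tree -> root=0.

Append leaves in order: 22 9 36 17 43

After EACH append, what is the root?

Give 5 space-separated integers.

After append 22 (leaves=[22]):
  L0: [22]
  root=22
After append 9 (leaves=[22, 9]):
  L0: [22, 9]
  L1: h(22,9)=(22*31+9)%997=691 -> [691]
  root=691
After append 36 (leaves=[22, 9, 36]):
  L0: [22, 9, 36]
  L1: h(22,9)=(22*31+9)%997=691 h(36,36)=(36*31+36)%997=155 -> [691, 155]
  L2: h(691,155)=(691*31+155)%997=639 -> [639]
  root=639
After append 17 (leaves=[22, 9, 36, 17]):
  L0: [22, 9, 36, 17]
  L1: h(22,9)=(22*31+9)%997=691 h(36,17)=(36*31+17)%997=136 -> [691, 136]
  L2: h(691,136)=(691*31+136)%997=620 -> [620]
  root=620
After append 43 (leaves=[22, 9, 36, 17, 43]):
  L0: [22, 9, 36, 17, 43]
  L1: h(22,9)=(22*31+9)%997=691 h(36,17)=(36*31+17)%997=136 h(43,43)=(43*31+43)%997=379 -> [691, 136, 379]
  L2: h(691,136)=(691*31+136)%997=620 h(379,379)=(379*31+379)%997=164 -> [620, 164]
  L3: h(620,164)=(620*31+164)%997=441 -> [441]
  root=441

Answer: 22 691 639 620 441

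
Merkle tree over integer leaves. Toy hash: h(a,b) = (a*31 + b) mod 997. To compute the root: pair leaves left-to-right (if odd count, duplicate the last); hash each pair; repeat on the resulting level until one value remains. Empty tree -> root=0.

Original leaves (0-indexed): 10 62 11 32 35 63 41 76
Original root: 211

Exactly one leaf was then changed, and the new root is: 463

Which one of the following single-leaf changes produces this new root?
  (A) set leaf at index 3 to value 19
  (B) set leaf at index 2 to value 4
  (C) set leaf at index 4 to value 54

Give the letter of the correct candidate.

Answer: B

Derivation:
Original leaves: [10, 62, 11, 32, 35, 63, 41, 76]
Target new root: 463
Try each candidate change and compute the resulting root:
Candidate A: set leaf[3] = 19 -> leaves = [10, 62, 11, 19, 35, 63, 41, 76]
  L0: [10, 62, 11, 19, 35, 63, 41, 76]
  L1: h(10,62)=(10*31+62)%997=372 h(11,19)=(11*31+19)%997=360 h(35,63)=(35*31+63)%997=151 h(41,76)=(41*31+76)%997=350 -> [372, 360, 151, 350]
  L2: h(372,360)=(372*31+360)%997=925 h(151,350)=(151*31+350)%997=46 -> [925, 46]
  L3: h(925,46)=(925*31+46)%997=805 -> [805]
  root = 805 != target 463
Candidate B: set leaf[2] = 4 -> leaves = [10, 62, 4, 32, 35, 63, 41, 76]
  L0: [10, 62, 4, 32, 35, 63, 41, 76]
  L1: h(10,62)=(10*31+62)%997=372 h(4,32)=(4*31+32)%997=156 h(35,63)=(35*31+63)%997=151 h(41,76)=(41*31+76)%997=350 -> [372, 156, 151, 350]
  L2: h(372,156)=(372*31+156)%997=721 h(151,350)=(151*31+350)%997=46 -> [721, 46]
  L3: h(721,46)=(721*31+46)%997=463 -> [463]
  root = 463 == target 463  ** MATCH **
Candidate C: set leaf[4] = 54 -> leaves = [10, 62, 11, 32, 54, 63, 41, 76]
  L0: [10, 62, 11, 32, 54, 63, 41, 76]
  L1: h(10,62)=(10*31+62)%997=372 h(11,32)=(11*31+32)%997=373 h(54,63)=(54*31+63)%997=740 h(41,76)=(41*31+76)%997=350 -> [372, 373, 740, 350]
  L2: h(372,373)=(372*31+373)%997=938 h(740,350)=(740*31+350)%997=359 -> [938, 359]
  L3: h(938,359)=(938*31+359)%997=524 -> [524]
  root = 524 != target 463
Candidate B produces the target root.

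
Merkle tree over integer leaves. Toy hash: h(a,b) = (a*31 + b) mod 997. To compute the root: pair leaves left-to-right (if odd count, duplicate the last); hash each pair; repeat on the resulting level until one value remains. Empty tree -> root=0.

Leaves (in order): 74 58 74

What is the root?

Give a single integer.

Answer: 505

Derivation:
L0: [74, 58, 74]
L1: h(74,58)=(74*31+58)%997=358 h(74,74)=(74*31+74)%997=374 -> [358, 374]
L2: h(358,374)=(358*31+374)%997=505 -> [505]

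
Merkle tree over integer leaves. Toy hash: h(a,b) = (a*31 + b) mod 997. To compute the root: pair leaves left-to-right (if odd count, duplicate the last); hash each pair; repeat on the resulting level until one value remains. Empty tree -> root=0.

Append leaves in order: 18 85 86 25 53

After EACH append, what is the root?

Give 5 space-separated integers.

Answer: 18 643 751 690 887

Derivation:
After append 18 (leaves=[18]):
  L0: [18]
  root=18
After append 85 (leaves=[18, 85]):
  L0: [18, 85]
  L1: h(18,85)=(18*31+85)%997=643 -> [643]
  root=643
After append 86 (leaves=[18, 85, 86]):
  L0: [18, 85, 86]
  L1: h(18,85)=(18*31+85)%997=643 h(86,86)=(86*31+86)%997=758 -> [643, 758]
  L2: h(643,758)=(643*31+758)%997=751 -> [751]
  root=751
After append 25 (leaves=[18, 85, 86, 25]):
  L0: [18, 85, 86, 25]
  L1: h(18,85)=(18*31+85)%997=643 h(86,25)=(86*31+25)%997=697 -> [643, 697]
  L2: h(643,697)=(643*31+697)%997=690 -> [690]
  root=690
After append 53 (leaves=[18, 85, 86, 25, 53]):
  L0: [18, 85, 86, 25, 53]
  L1: h(18,85)=(18*31+85)%997=643 h(86,25)=(86*31+25)%997=697 h(53,53)=(53*31+53)%997=699 -> [643, 697, 699]
  L2: h(643,697)=(643*31+697)%997=690 h(699,699)=(699*31+699)%997=434 -> [690, 434]
  L3: h(690,434)=(690*31+434)%997=887 -> [887]
  root=887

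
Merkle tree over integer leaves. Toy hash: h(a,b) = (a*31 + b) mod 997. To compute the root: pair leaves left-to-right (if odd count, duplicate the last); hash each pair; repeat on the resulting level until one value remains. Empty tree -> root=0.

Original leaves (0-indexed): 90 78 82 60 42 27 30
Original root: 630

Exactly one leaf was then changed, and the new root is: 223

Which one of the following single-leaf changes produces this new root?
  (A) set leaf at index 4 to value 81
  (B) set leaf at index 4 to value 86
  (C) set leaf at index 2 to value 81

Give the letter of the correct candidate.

Answer: A

Derivation:
Original leaves: [90, 78, 82, 60, 42, 27, 30]
Target new root: 223
Try each candidate change and compute the resulting root:
Candidate A: set leaf[4] = 81 -> leaves = [90, 78, 82, 60, 81, 27, 30]
  L0: [90, 78, 82, 60, 81, 27, 30]
  L1: h(90,78)=(90*31+78)%997=874 h(82,60)=(82*31+60)%997=608 h(81,27)=(81*31+27)%997=544 h(30,30)=(30*31+30)%997=960 -> [874, 608, 544, 960]
  L2: h(874,608)=(874*31+608)%997=783 h(544,960)=(544*31+960)%997=875 -> [783, 875]
  L3: h(783,875)=(783*31+875)%997=223 -> [223]
  root = 223 == target 223  ** MATCH **
Candidate B: set leaf[4] = 86 -> leaves = [90, 78, 82, 60, 86, 27, 30]
  L0: [90, 78, 82, 60, 86, 27, 30]
  L1: h(90,78)=(90*31+78)%997=874 h(82,60)=(82*31+60)%997=608 h(86,27)=(86*31+27)%997=699 h(30,30)=(30*31+30)%997=960 -> [874, 608, 699, 960]
  L2: h(874,608)=(874*31+608)%997=783 h(699,960)=(699*31+960)%997=695 -> [783, 695]
  L3: h(783,695)=(783*31+695)%997=43 -> [43]
  root = 43 != target 223
Candidate C: set leaf[2] = 81 -> leaves = [90, 78, 81, 60, 42, 27, 30]
  L0: [90, 78, 81, 60, 42, 27, 30]
  L1: h(90,78)=(90*31+78)%997=874 h(81,60)=(81*31+60)%997=577 h(42,27)=(42*31+27)%997=332 h(30,30)=(30*31+30)%997=960 -> [874, 577, 332, 960]
  L2: h(874,577)=(874*31+577)%997=752 h(332,960)=(332*31+960)%997=285 -> [752, 285]
  L3: h(752,285)=(752*31+285)%997=666 -> [666]
  root = 666 != target 223
Candidate A produces the target root.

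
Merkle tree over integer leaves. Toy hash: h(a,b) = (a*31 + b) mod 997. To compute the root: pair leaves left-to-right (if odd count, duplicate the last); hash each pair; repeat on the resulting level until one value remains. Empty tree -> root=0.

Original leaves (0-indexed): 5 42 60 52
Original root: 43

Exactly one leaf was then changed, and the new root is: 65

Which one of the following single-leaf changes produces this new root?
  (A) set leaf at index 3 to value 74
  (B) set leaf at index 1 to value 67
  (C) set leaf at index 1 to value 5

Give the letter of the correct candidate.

Answer: A

Derivation:
Original leaves: [5, 42, 60, 52]
Target new root: 65
Try each candidate change and compute the resulting root:
Candidate A: set leaf[3] = 74 -> leaves = [5, 42, 60, 74]
  L0: [5, 42, 60, 74]
  L1: h(5,42)=(5*31+42)%997=197 h(60,74)=(60*31+74)%997=937 -> [197, 937]
  L2: h(197,937)=(197*31+937)%997=65 -> [65]
  root = 65 == target 65  ** MATCH **
Candidate B: set leaf[1] = 67 -> leaves = [5, 67, 60, 52]
  L0: [5, 67, 60, 52]
  L1: h(5,67)=(5*31+67)%997=222 h(60,52)=(60*31+52)%997=915 -> [222, 915]
  L2: h(222,915)=(222*31+915)%997=818 -> [818]
  root = 818 != target 65
Candidate C: set leaf[1] = 5 -> leaves = [5, 5, 60, 52]
  L0: [5, 5, 60, 52]
  L1: h(5,5)=(5*31+5)%997=160 h(60,52)=(60*31+52)%997=915 -> [160, 915]
  L2: h(160,915)=(160*31+915)%997=890 -> [890]
  root = 890 != target 65
Candidate A produces the target root.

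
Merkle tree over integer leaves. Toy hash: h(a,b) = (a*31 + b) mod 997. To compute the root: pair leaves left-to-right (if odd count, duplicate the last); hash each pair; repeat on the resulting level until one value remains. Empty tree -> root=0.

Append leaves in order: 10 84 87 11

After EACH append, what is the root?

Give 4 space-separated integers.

After append 10 (leaves=[10]):
  L0: [10]
  root=10
After append 84 (leaves=[10, 84]):
  L0: [10, 84]
  L1: h(10,84)=(10*31+84)%997=394 -> [394]
  root=394
After append 87 (leaves=[10, 84, 87]):
  L0: [10, 84, 87]
  L1: h(10,84)=(10*31+84)%997=394 h(87,87)=(87*31+87)%997=790 -> [394, 790]
  L2: h(394,790)=(394*31+790)%997=43 -> [43]
  root=43
After append 11 (leaves=[10, 84, 87, 11]):
  L0: [10, 84, 87, 11]
  L1: h(10,84)=(10*31+84)%997=394 h(87,11)=(87*31+11)%997=714 -> [394, 714]
  L2: h(394,714)=(394*31+714)%997=964 -> [964]
  root=964

Answer: 10 394 43 964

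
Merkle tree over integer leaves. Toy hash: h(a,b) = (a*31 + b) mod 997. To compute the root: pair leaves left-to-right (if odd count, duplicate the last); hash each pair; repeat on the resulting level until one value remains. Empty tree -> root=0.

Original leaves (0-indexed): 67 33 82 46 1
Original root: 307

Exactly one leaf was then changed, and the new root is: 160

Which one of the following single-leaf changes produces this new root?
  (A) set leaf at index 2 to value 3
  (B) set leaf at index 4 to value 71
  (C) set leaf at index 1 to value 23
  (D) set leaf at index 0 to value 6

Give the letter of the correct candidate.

Original leaves: [67, 33, 82, 46, 1]
Target new root: 160
Try each candidate change and compute the resulting root:
Candidate A: set leaf[2] = 3 -> leaves = [67, 33, 3, 46, 1]
  L0: [67, 33, 3, 46, 1]
  L1: h(67,33)=(67*31+33)%997=116 h(3,46)=(3*31+46)%997=139 h(1,1)=(1*31+1)%997=32 -> [116, 139, 32]
  L2: h(116,139)=(116*31+139)%997=744 h(32,32)=(32*31+32)%997=27 -> [744, 27]
  L3: h(744,27)=(744*31+27)%997=160 -> [160]
  root = 160 == target 160  ** MATCH **
Candidate B: set leaf[4] = 71 -> leaves = [67, 33, 82, 46, 71]
  L0: [67, 33, 82, 46, 71]
  L1: h(67,33)=(67*31+33)%997=116 h(82,46)=(82*31+46)%997=594 h(71,71)=(71*31+71)%997=278 -> [116, 594, 278]
  L2: h(116,594)=(116*31+594)%997=202 h(278,278)=(278*31+278)%997=920 -> [202, 920]
  L3: h(202,920)=(202*31+920)%997=203 -> [203]
  root = 203 != target 160
Candidate C: set leaf[1] = 23 -> leaves = [67, 23, 82, 46, 1]
  L0: [67, 23, 82, 46, 1]
  L1: h(67,23)=(67*31+23)%997=106 h(82,46)=(82*31+46)%997=594 h(1,1)=(1*31+1)%997=32 -> [106, 594, 32]
  L2: h(106,594)=(106*31+594)%997=889 h(32,32)=(32*31+32)%997=27 -> [889, 27]
  L3: h(889,27)=(889*31+27)%997=667 -> [667]
  root = 667 != target 160
Candidate D: set leaf[0] = 6 -> leaves = [6, 33, 82, 46, 1]
  L0: [6, 33, 82, 46, 1]
  L1: h(6,33)=(6*31+33)%997=219 h(82,46)=(82*31+46)%997=594 h(1,1)=(1*31+1)%997=32 -> [219, 594, 32]
  L2: h(219,594)=(219*31+594)%997=404 h(32,32)=(32*31+32)%997=27 -> [404, 27]
  L3: h(404,27)=(404*31+27)%997=587 -> [587]
  root = 587 != target 160
Candidate A produces the target root.

Answer: A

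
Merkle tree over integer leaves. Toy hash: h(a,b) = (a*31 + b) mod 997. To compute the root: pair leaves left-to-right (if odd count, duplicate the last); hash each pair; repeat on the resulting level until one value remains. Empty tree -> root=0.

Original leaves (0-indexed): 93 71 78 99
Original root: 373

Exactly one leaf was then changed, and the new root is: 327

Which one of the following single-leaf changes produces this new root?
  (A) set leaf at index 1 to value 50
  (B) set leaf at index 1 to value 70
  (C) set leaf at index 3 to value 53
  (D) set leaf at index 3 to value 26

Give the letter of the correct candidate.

Answer: C

Derivation:
Original leaves: [93, 71, 78, 99]
Target new root: 327
Try each candidate change and compute the resulting root:
Candidate A: set leaf[1] = 50 -> leaves = [93, 50, 78, 99]
  L0: [93, 50, 78, 99]
  L1: h(93,50)=(93*31+50)%997=939 h(78,99)=(78*31+99)%997=523 -> [939, 523]
  L2: h(939,523)=(939*31+523)%997=719 -> [719]
  root = 719 != target 327
Candidate B: set leaf[1] = 70 -> leaves = [93, 70, 78, 99]
  L0: [93, 70, 78, 99]
  L1: h(93,70)=(93*31+70)%997=959 h(78,99)=(78*31+99)%997=523 -> [959, 523]
  L2: h(959,523)=(959*31+523)%997=342 -> [342]
  root = 342 != target 327
Candidate C: set leaf[3] = 53 -> leaves = [93, 71, 78, 53]
  L0: [93, 71, 78, 53]
  L1: h(93,71)=(93*31+71)%997=960 h(78,53)=(78*31+53)%997=477 -> [960, 477]
  L2: h(960,477)=(960*31+477)%997=327 -> [327]
  root = 327 == target 327  ** MATCH **
Candidate D: set leaf[3] = 26 -> leaves = [93, 71, 78, 26]
  L0: [93, 71, 78, 26]
  L1: h(93,71)=(93*31+71)%997=960 h(78,26)=(78*31+26)%997=450 -> [960, 450]
  L2: h(960,450)=(960*31+450)%997=300 -> [300]
  root = 300 != target 327
Candidate C produces the target root.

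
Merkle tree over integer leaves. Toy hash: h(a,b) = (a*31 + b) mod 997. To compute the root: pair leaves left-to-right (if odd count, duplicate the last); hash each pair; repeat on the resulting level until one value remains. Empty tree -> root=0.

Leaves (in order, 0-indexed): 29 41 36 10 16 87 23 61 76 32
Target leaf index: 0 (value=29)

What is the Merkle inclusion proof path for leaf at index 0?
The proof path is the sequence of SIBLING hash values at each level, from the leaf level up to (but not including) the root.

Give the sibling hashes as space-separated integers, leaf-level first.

L0 (leaves): [29, 41, 36, 10, 16, 87, 23, 61, 76, 32], target index=0
L1: h(29,41)=(29*31+41)%997=940 [pair 0] h(36,10)=(36*31+10)%997=129 [pair 1] h(16,87)=(16*31+87)%997=583 [pair 2] h(23,61)=(23*31+61)%997=774 [pair 3] h(76,32)=(76*31+32)%997=394 [pair 4] -> [940, 129, 583, 774, 394]
  Sibling for proof at L0: 41
L2: h(940,129)=(940*31+129)%997=356 [pair 0] h(583,774)=(583*31+774)%997=901 [pair 1] h(394,394)=(394*31+394)%997=644 [pair 2] -> [356, 901, 644]
  Sibling for proof at L1: 129
L3: h(356,901)=(356*31+901)%997=970 [pair 0] h(644,644)=(644*31+644)%997=668 [pair 1] -> [970, 668]
  Sibling for proof at L2: 901
L4: h(970,668)=(970*31+668)%997=828 [pair 0] -> [828]
  Sibling for proof at L3: 668
Root: 828
Proof path (sibling hashes from leaf to root): [41, 129, 901, 668]

Answer: 41 129 901 668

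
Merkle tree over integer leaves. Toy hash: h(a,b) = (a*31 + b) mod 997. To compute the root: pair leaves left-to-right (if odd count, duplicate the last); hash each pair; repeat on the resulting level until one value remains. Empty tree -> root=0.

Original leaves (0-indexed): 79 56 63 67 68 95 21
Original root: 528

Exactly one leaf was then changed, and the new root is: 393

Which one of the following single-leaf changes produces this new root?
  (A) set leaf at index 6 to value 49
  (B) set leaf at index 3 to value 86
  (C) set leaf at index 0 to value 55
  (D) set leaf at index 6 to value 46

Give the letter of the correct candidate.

Original leaves: [79, 56, 63, 67, 68, 95, 21]
Target new root: 393
Try each candidate change and compute the resulting root:
Candidate A: set leaf[6] = 49 -> leaves = [79, 56, 63, 67, 68, 95, 49]
  L0: [79, 56, 63, 67, 68, 95, 49]
  L1: h(79,56)=(79*31+56)%997=511 h(63,67)=(63*31+67)%997=26 h(68,95)=(68*31+95)%997=209 h(49,49)=(49*31+49)%997=571 -> [511, 26, 209, 571]
  L2: h(511,26)=(511*31+26)%997=912 h(209,571)=(209*31+571)%997=71 -> [912, 71]
  L3: h(912,71)=(912*31+71)%997=427 -> [427]
  root = 427 != target 393
Candidate B: set leaf[3] = 86 -> leaves = [79, 56, 63, 86, 68, 95, 21]
  L0: [79, 56, 63, 86, 68, 95, 21]
  L1: h(79,56)=(79*31+56)%997=511 h(63,86)=(63*31+86)%997=45 h(68,95)=(68*31+95)%997=209 h(21,21)=(21*31+21)%997=672 -> [511, 45, 209, 672]
  L2: h(511,45)=(511*31+45)%997=931 h(209,672)=(209*31+672)%997=172 -> [931, 172]
  L3: h(931,172)=(931*31+172)%997=120 -> [120]
  root = 120 != target 393
Candidate C: set leaf[0] = 55 -> leaves = [55, 56, 63, 67, 68, 95, 21]
  L0: [55, 56, 63, 67, 68, 95, 21]
  L1: h(55,56)=(55*31+56)%997=764 h(63,67)=(63*31+67)%997=26 h(68,95)=(68*31+95)%997=209 h(21,21)=(21*31+21)%997=672 -> [764, 26, 209, 672]
  L2: h(764,26)=(764*31+26)%997=779 h(209,672)=(209*31+672)%997=172 -> [779, 172]
  L3: h(779,172)=(779*31+172)%997=393 -> [393]
  root = 393 == target 393  ** MATCH **
Candidate D: set leaf[6] = 46 -> leaves = [79, 56, 63, 67, 68, 95, 46]
  L0: [79, 56, 63, 67, 68, 95, 46]
  L1: h(79,56)=(79*31+56)%997=511 h(63,67)=(63*31+67)%997=26 h(68,95)=(68*31+95)%997=209 h(46,46)=(46*31+46)%997=475 -> [511, 26, 209, 475]
  L2: h(511,26)=(511*31+26)%997=912 h(209,475)=(209*31+475)%997=972 -> [912, 972]
  L3: h(912,972)=(912*31+972)%997=331 -> [331]
  root = 331 != target 393
Candidate C produces the target root.

Answer: C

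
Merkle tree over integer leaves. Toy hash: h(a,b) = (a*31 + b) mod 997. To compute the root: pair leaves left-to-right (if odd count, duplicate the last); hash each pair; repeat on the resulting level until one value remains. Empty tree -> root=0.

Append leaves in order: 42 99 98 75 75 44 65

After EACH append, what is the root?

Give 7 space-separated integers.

After append 42 (leaves=[42]):
  L0: [42]
  root=42
After append 99 (leaves=[42, 99]):
  L0: [42, 99]
  L1: h(42,99)=(42*31+99)%997=404 -> [404]
  root=404
After append 98 (leaves=[42, 99, 98]):
  L0: [42, 99, 98]
  L1: h(42,99)=(42*31+99)%997=404 h(98,98)=(98*31+98)%997=145 -> [404, 145]
  L2: h(404,145)=(404*31+145)%997=705 -> [705]
  root=705
After append 75 (leaves=[42, 99, 98, 75]):
  L0: [42, 99, 98, 75]
  L1: h(42,99)=(42*31+99)%997=404 h(98,75)=(98*31+75)%997=122 -> [404, 122]
  L2: h(404,122)=(404*31+122)%997=682 -> [682]
  root=682
After append 75 (leaves=[42, 99, 98, 75, 75]):
  L0: [42, 99, 98, 75, 75]
  L1: h(42,99)=(42*31+99)%997=404 h(98,75)=(98*31+75)%997=122 h(75,75)=(75*31+75)%997=406 -> [404, 122, 406]
  L2: h(404,122)=(404*31+122)%997=682 h(406,406)=(406*31+406)%997=31 -> [682, 31]
  L3: h(682,31)=(682*31+31)%997=236 -> [236]
  root=236
After append 44 (leaves=[42, 99, 98, 75, 75, 44]):
  L0: [42, 99, 98, 75, 75, 44]
  L1: h(42,99)=(42*31+99)%997=404 h(98,75)=(98*31+75)%997=122 h(75,44)=(75*31+44)%997=375 -> [404, 122, 375]
  L2: h(404,122)=(404*31+122)%997=682 h(375,375)=(375*31+375)%997=36 -> [682, 36]
  L3: h(682,36)=(682*31+36)%997=241 -> [241]
  root=241
After append 65 (leaves=[42, 99, 98, 75, 75, 44, 65]):
  L0: [42, 99, 98, 75, 75, 44, 65]
  L1: h(42,99)=(42*31+99)%997=404 h(98,75)=(98*31+75)%997=122 h(75,44)=(75*31+44)%997=375 h(65,65)=(65*31+65)%997=86 -> [404, 122, 375, 86]
  L2: h(404,122)=(404*31+122)%997=682 h(375,86)=(375*31+86)%997=744 -> [682, 744]
  L3: h(682,744)=(682*31+744)%997=949 -> [949]
  root=949

Answer: 42 404 705 682 236 241 949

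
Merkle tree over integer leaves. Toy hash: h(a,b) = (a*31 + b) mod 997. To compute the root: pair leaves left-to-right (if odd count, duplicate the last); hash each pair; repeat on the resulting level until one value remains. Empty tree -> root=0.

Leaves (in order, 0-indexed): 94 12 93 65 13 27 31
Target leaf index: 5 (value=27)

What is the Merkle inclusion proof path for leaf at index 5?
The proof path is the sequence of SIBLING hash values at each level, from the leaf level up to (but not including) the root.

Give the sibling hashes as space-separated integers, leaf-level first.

Answer: 13 992 933

Derivation:
L0 (leaves): [94, 12, 93, 65, 13, 27, 31], target index=5
L1: h(94,12)=(94*31+12)%997=932 [pair 0] h(93,65)=(93*31+65)%997=954 [pair 1] h(13,27)=(13*31+27)%997=430 [pair 2] h(31,31)=(31*31+31)%997=992 [pair 3] -> [932, 954, 430, 992]
  Sibling for proof at L0: 13
L2: h(932,954)=(932*31+954)%997=933 [pair 0] h(430,992)=(430*31+992)%997=364 [pair 1] -> [933, 364]
  Sibling for proof at L1: 992
L3: h(933,364)=(933*31+364)%997=374 [pair 0] -> [374]
  Sibling for proof at L2: 933
Root: 374
Proof path (sibling hashes from leaf to root): [13, 992, 933]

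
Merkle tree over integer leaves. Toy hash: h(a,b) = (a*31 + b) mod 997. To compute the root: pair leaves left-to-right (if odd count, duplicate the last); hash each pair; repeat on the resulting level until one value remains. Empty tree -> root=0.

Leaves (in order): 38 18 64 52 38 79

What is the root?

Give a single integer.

L0: [38, 18, 64, 52, 38, 79]
L1: h(38,18)=(38*31+18)%997=199 h(64,52)=(64*31+52)%997=42 h(38,79)=(38*31+79)%997=260 -> [199, 42, 260]
L2: h(199,42)=(199*31+42)%997=229 h(260,260)=(260*31+260)%997=344 -> [229, 344]
L3: h(229,344)=(229*31+344)%997=464 -> [464]

Answer: 464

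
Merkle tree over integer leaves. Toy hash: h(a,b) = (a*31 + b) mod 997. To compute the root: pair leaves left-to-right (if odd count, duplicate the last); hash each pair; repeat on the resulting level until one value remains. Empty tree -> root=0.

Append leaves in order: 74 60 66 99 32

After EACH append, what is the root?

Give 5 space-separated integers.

Answer: 74 360 311 344 561

Derivation:
After append 74 (leaves=[74]):
  L0: [74]
  root=74
After append 60 (leaves=[74, 60]):
  L0: [74, 60]
  L1: h(74,60)=(74*31+60)%997=360 -> [360]
  root=360
After append 66 (leaves=[74, 60, 66]):
  L0: [74, 60, 66]
  L1: h(74,60)=(74*31+60)%997=360 h(66,66)=(66*31+66)%997=118 -> [360, 118]
  L2: h(360,118)=(360*31+118)%997=311 -> [311]
  root=311
After append 99 (leaves=[74, 60, 66, 99]):
  L0: [74, 60, 66, 99]
  L1: h(74,60)=(74*31+60)%997=360 h(66,99)=(66*31+99)%997=151 -> [360, 151]
  L2: h(360,151)=(360*31+151)%997=344 -> [344]
  root=344
After append 32 (leaves=[74, 60, 66, 99, 32]):
  L0: [74, 60, 66, 99, 32]
  L1: h(74,60)=(74*31+60)%997=360 h(66,99)=(66*31+99)%997=151 h(32,32)=(32*31+32)%997=27 -> [360, 151, 27]
  L2: h(360,151)=(360*31+151)%997=344 h(27,27)=(27*31+27)%997=864 -> [344, 864]
  L3: h(344,864)=(344*31+864)%997=561 -> [561]
  root=561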